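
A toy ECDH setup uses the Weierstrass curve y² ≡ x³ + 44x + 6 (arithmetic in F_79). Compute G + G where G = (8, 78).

tangent at (8, 78): λ = (3·8² + 44)/(2·78) ≡ 78/77. 77⁻¹ ≡ 39 (mod 79), so λ ≡ 78·39 ≡ 40.
  x = λ² - 8 - 8 = 1600 - 16 ≡ 4; y = λ·(8 - 4) - 78 ≡ 3. → (4, 3)

(4, 3)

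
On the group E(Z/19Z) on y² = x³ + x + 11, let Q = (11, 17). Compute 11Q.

Double-and-add on 11 = (1011)₂. Start with Q = (11, 17) for the leading 1-bit.
double: tangent at (11, 17): λ = (3·11² + 1)/(2·17) ≡ 3/15. 15⁻¹ ≡ 14 (mod 19), so λ ≡ 3·14 ≡ 4.
  x = λ² - 11 - 11 = 16 - 22 ≡ 13; y = λ·(11 - 13) - 17 ≡ 13. → (13, 13)
double: tangent at (13, 13): λ = (3·13² + 1)/(2·13) ≡ 14/7. 7⁻¹ ≡ 11 (mod 19), so λ ≡ 14·11 ≡ 2.
  x = λ² - 13 - 13 = 4 - 26 ≡ 16; y = λ·(13 - 16) - 13 ≡ 0. → (16, 0)
add Q: (16, 0) + (11, 17). λ = (17 - 0)/(11 - 16) ≡ 17/14 mod 19. 14⁻¹ ≡ 15 (mod 19) since 14·15 = 210 ≡ 1, so λ ≡ 8.
  x = λ² - 16 - 11 = 64 - 27 ≡ 18; y = λ·(16 - 18) - 0 ≡ 3. → (18, 3)
double: tangent at (18, 3): λ = (3·18² + 1)/(2·3) ≡ 4/6. 6⁻¹ ≡ 16 (mod 19) since 6·16 = 96 ≡ 1, so λ ≡ 4·16 ≡ 7.
  x = λ² - 18 - 18 = 49 - 36 ≡ 13; y = λ·(18 - 13) - 3 ≡ 13. → (13, 13)
add Q: (13, 13) + (11, 17). λ = (17 - 13)/(11 - 13) ≡ 4/17 mod 19. 17⁻¹ ≡ 9 (mod 19), so λ ≡ 17.
  x = λ² - 13 - 11 = 289 - 24 ≡ 18; y = λ·(13 - 18) - 13 ≡ 16. → (18, 16)

(18, 16)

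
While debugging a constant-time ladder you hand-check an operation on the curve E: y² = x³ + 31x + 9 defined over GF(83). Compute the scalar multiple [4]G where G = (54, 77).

Double-and-add on 4 = (100)₂. Start with G = (54, 77) for the leading 1-bit.
double: tangent at (54, 77): λ = (3·54² + 31)/(2·77) ≡ 64/71. 71⁻¹ ≡ 76 (mod 83) since 71·76 = 5396 ≡ 1, so λ ≡ 64·76 ≡ 50.
  x = λ² - 54 - 54 = 2500 - 108 ≡ 68; y = λ·(54 - 68) - 77 ≡ 53. → (68, 53)
double: tangent at (68, 53): λ = (3·68² + 31)/(2·53) ≡ 42/23. 23⁻¹ ≡ 65 (mod 83), so λ ≡ 42·65 ≡ 74.
  x = λ² - 68 - 68 = 5476 - 136 ≡ 28; y = λ·(68 - 28) - 53 ≡ 2. → (28, 2)

(28, 2)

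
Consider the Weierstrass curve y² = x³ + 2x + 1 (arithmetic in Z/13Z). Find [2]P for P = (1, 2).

(2, 0)

tangent at (1, 2): λ = (3·1² + 2)/(2·2) ≡ 5/4. 4⁻¹ ≡ 10 (mod 13), so λ ≡ 5·10 ≡ 11.
  x = λ² - 1 - 1 = 121 - 2 ≡ 2; y = λ·(1 - 2) - 2 ≡ 0. → (2, 0)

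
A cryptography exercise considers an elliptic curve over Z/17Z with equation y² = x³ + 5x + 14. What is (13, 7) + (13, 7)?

tangent at (13, 7): λ = (3·13² + 5)/(2·7) ≡ 2/14. 14⁻¹ ≡ 11 (mod 17), so λ ≡ 2·11 ≡ 5.
  x = λ² - 13 - 13 = 25 - 26 ≡ 16; y = λ·(13 - 16) - 7 ≡ 12. → (16, 12)

(16, 12)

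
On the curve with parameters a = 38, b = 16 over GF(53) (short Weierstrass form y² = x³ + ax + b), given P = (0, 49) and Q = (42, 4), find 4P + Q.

(22, 23)

First 4P:
Repeated addition: build up to 4P.
2P: tangent at (0, 49): λ = (3·0² + 38)/(2·49) ≡ 38/45. 45⁻¹ ≡ 33 (mod 53) since 45·33 = 1485 ≡ 1, so λ ≡ 38·33 ≡ 35.
  x = λ² - 0 - 0 = 1225 - 0 ≡ 6; y = λ·(0 - 6) - 49 ≡ 6. → (6, 6)
3P: (6, 6) + (0, 49). λ = (49 - 6)/(0 - 6) ≡ 43/47 mod 53. 47⁻¹ ≡ 44 (mod 53) since 47·44 = 2068 ≡ 1, so λ ≡ 37.
  x = λ² - 6 - 0 = 1369 - 6 ≡ 38; y = λ·(6 - 38) - 6 ≡ 29. → (38, 29)
4P: (38, 29) + (0, 49). λ = (49 - 29)/(0 - 38) ≡ 20/15 mod 53. 15⁻¹ ≡ 46 (mod 53), so λ ≡ 19.
  x = λ² - 38 - 0 = 361 - 38 ≡ 5; y = λ·(38 - 5) - 29 ≡ 15. → (5, 15)
4P = (5, 15).
Finally 4P + Q:
(5, 15) + (42, 4). λ = (4 - 15)/(42 - 5) ≡ 42/37 mod 53. 37⁻¹ ≡ 43 (mod 53) since 37·43 = 1591 ≡ 1, so λ ≡ 4.
  x = λ² - 5 - 42 = 16 - 47 ≡ 22; y = λ·(5 - 22) - 15 ≡ 23. → (22, 23)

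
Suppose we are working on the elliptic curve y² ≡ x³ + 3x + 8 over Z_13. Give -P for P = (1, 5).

-(1, 5) = (1, -5 mod 13) = (1, 8).

(1, 8)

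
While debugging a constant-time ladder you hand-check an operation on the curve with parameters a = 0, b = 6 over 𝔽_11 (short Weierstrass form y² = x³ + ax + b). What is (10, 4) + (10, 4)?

tangent at (10, 4): λ = (3·10² + 0)/(2·4) ≡ 3/8. 8⁻¹ ≡ 7 (mod 11), so λ ≡ 3·7 ≡ 10.
  x = λ² - 10 - 10 = 100 - 20 ≡ 3; y = λ·(10 - 3) - 4 ≡ 0. → (3, 0)

(3, 0)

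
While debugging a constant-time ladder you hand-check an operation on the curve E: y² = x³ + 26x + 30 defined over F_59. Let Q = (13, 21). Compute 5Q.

Repeated addition: build up to 5Q.
2Q: tangent at (13, 21): λ = (3·13² + 26)/(2·21) ≡ 2/42. 42⁻¹ ≡ 52 (mod 59), so λ ≡ 2·52 ≡ 45.
  x = λ² - 13 - 13 = 2025 - 26 ≡ 52; y = λ·(13 - 52) - 21 ≡ 53. → (52, 53)
3Q: (52, 53) + (13, 21). λ = (21 - 53)/(13 - 52) ≡ 27/20 mod 59. 20⁻¹ ≡ 3 (mod 59) since 20·3 = 60 ≡ 1, so λ ≡ 22.
  x = λ² - 52 - 13 = 484 - 65 ≡ 6; y = λ·(52 - 6) - 53 ≡ 15. → (6, 15)
4Q: (6, 15) + (13, 21). λ = (21 - 15)/(13 - 6) ≡ 6/7 mod 59. 7⁻¹ ≡ 17 (mod 59) since 7·17 = 119 ≡ 1, so λ ≡ 43.
  x = λ² - 6 - 13 = 1849 - 19 ≡ 1; y = λ·(6 - 1) - 15 ≡ 23. → (1, 23)
5Q: (1, 23) + (13, 21). λ = (21 - 23)/(13 - 1) ≡ 57/12 mod 59. 12⁻¹ ≡ 5 (mod 59) since 12·5 = 60 ≡ 1, so λ ≡ 49.
  x = λ² - 1 - 13 = 2401 - 14 ≡ 27; y = λ·(1 - 27) - 23 ≡ 1. → (27, 1)

(27, 1)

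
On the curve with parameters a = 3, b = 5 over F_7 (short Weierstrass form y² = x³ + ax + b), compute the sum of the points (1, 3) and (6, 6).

(4, 5)

(1, 3) + (6, 6). λ = (6 - 3)/(6 - 1) ≡ 3/5 mod 7. 5⁻¹ ≡ 3 (mod 7), so λ ≡ 2.
  x = λ² - 1 - 6 = 4 - 7 ≡ 4; y = λ·(1 - 4) - 3 ≡ 5. → (4, 5)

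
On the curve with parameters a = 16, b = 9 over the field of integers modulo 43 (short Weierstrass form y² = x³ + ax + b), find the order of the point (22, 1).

5

2P: tangent at (22, 1): λ = (3·22² + 16)/(2·1) ≡ 6/2. 2⁻¹ ≡ 22 (mod 43), so λ ≡ 6·22 ≡ 3.
  x = λ² - 22 - 22 = 9 - 44 ≡ 8; y = λ·(22 - 8) - 1 ≡ 41. → (8, 41)
3P: (8, 41) + (22, 1). λ = (1 - 41)/(22 - 8) ≡ 3/14 mod 43. 14⁻¹ ≡ 40 (mod 43), so λ ≡ 34.
  x = λ² - 8 - 22 = 1156 - 30 ≡ 8; y = λ·(8 - 8) - 41 ≡ 2. → (8, 2)
4P: (8, 2) + (22, 1). λ = (1 - 2)/(22 - 8) ≡ 42/14 mod 43. 14⁻¹ ≡ 40 (mod 43), so λ ≡ 3.
  x = λ² - 8 - 22 = 9 - 30 ≡ 22; y = λ·(8 - 22) - 2 ≡ 42. → (22, 42)
5P: (22, 42) + (22, 1): same x and y₁ ≡ -y₂, so the sum is 𝒪.
5P = 𝒪, so the order is 5.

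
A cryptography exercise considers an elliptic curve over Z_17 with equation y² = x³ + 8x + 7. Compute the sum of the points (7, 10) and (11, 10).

(16, 7)

(7, 10) + (11, 10). λ = (10 - 10)/(11 - 7) ≡ 0/4 mod 17. 4⁻¹ ≡ 13 (mod 17) since 4·13 = 52 ≡ 1, so λ ≡ 0.
  x = λ² - 7 - 11 = 0 - 18 ≡ 16; y = λ·(7 - 16) - 10 ≡ 7. → (16, 7)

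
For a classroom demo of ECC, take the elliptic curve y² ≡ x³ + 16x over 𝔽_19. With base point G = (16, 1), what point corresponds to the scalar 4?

(1, 6)

Double-and-add on 4 = (100)₂. Start with G = (16, 1) for the leading 1-bit.
double: tangent at (16, 1): λ = (3·16² + 16)/(2·1) ≡ 5/2. 2⁻¹ ≡ 10 (mod 19), so λ ≡ 5·10 ≡ 12.
  x = λ² - 16 - 16 = 144 - 32 ≡ 17; y = λ·(16 - 17) - 1 ≡ 6. → (17, 6)
double: tangent at (17, 6): λ = (3·17² + 16)/(2·6) ≡ 9/12. 12⁻¹ ≡ 8 (mod 19), so λ ≡ 9·8 ≡ 15.
  x = λ² - 17 - 17 = 225 - 34 ≡ 1; y = λ·(17 - 1) - 6 ≡ 6. → (1, 6)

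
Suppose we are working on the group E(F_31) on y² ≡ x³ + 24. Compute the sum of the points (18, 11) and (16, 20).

(25, 5)

(18, 11) + (16, 20). λ = (20 - 11)/(16 - 18) ≡ 9/29 mod 31. 29⁻¹ ≡ 15 (mod 31), so λ ≡ 11.
  x = λ² - 18 - 16 = 121 - 34 ≡ 25; y = λ·(18 - 25) - 11 ≡ 5. → (25, 5)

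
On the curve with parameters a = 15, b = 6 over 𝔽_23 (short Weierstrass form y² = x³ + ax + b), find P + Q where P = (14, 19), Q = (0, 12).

(14, 19) + (0, 12). λ = (12 - 19)/(0 - 14) ≡ 16/9 mod 23. 9⁻¹ ≡ 18 (mod 23), so λ ≡ 12.
  x = λ² - 14 - 0 = 144 - 14 ≡ 15; y = λ·(14 - 15) - 19 ≡ 15. → (15, 15)

(15, 15)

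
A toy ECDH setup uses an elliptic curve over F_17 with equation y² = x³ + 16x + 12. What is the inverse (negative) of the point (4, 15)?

-(4, 15) = (4, -15 mod 17) = (4, 2).

(4, 2)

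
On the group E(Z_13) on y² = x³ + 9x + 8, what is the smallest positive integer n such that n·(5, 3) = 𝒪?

9

2P: tangent at (5, 3): λ = (3·5² + 9)/(2·3) ≡ 6/6. 6⁻¹ ≡ 11 (mod 13), so λ ≡ 6·11 ≡ 1.
  x = λ² - 5 - 5 = 1 - 10 ≡ 4; y = λ·(5 - 4) - 3 ≡ 11. → (4, 11)
3P: (4, 11) + (5, 3). λ = (3 - 11)/(5 - 4) ≡ 5/1 mod 13. 1⁻¹ ≡ 1 (mod 13), so λ ≡ 5.
  x = λ² - 4 - 5 = 25 - 9 ≡ 3; y = λ·(4 - 3) - 11 ≡ 7. → (3, 7)
4P: (3, 7) + (5, 3). λ = (3 - 7)/(5 - 3) ≡ 9/2 mod 13. 2⁻¹ ≡ 7 (mod 13), so λ ≡ 11.
  x = λ² - 3 - 5 = 121 - 8 ≡ 9; y = λ·(3 - 9) - 7 ≡ 5. → (9, 5)
5P: (9, 5) + (5, 3). λ = (3 - 5)/(5 - 9) ≡ 11/9 mod 13. 9⁻¹ ≡ 3 (mod 13) since 9·3 = 27 ≡ 1, so λ ≡ 7.
  x = λ² - 9 - 5 = 49 - 14 ≡ 9; y = λ·(9 - 9) - 5 ≡ 8. → (9, 8)
6P: (9, 8) + (5, 3). λ = (3 - 8)/(5 - 9) ≡ 8/9 mod 13. 9⁻¹ ≡ 3 (mod 13), so λ ≡ 11.
  x = λ² - 9 - 5 = 121 - 14 ≡ 3; y = λ·(9 - 3) - 8 ≡ 6. → (3, 6)
7P: (3, 6) + (5, 3). λ = (3 - 6)/(5 - 3) ≡ 10/2 mod 13. 2⁻¹ ≡ 7 (mod 13) since 2·7 = 14 ≡ 1, so λ ≡ 5.
  x = λ² - 3 - 5 = 25 - 8 ≡ 4; y = λ·(3 - 4) - 6 ≡ 2. → (4, 2)
8P: (4, 2) + (5, 3). λ = (3 - 2)/(5 - 4) ≡ 1/1 mod 13. 1⁻¹ ≡ 1 (mod 13) since 1·1 = 1 ≡ 1, so λ ≡ 1.
  x = λ² - 4 - 5 = 1 - 9 ≡ 5; y = λ·(4 - 5) - 2 ≡ 10. → (5, 10)
9P: (5, 10) + (5, 3): same x and y₁ ≡ -y₂, so the sum is 𝒪.
9P = 𝒪, so the order is 9.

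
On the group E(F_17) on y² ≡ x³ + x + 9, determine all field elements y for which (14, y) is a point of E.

8, 9

x³ + 1x + 9 = 2767 ≡ 13 (mod 17).
Square roots of 13 mod 17: 8 and 9 (since 8² = 64 ≡ 13).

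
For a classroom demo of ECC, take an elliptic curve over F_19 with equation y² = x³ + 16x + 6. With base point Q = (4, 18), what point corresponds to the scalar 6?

Double-and-add on 6 = (110)₂. Start with Q = (4, 18) for the leading 1-bit.
double: tangent at (4, 18): λ = (3·4² + 16)/(2·18) ≡ 7/17. 17⁻¹ ≡ 9 (mod 19), so λ ≡ 7·9 ≡ 6.
  x = λ² - 4 - 4 = 36 - 8 ≡ 9; y = λ·(4 - 9) - 18 ≡ 9. → (9, 9)
add Q: (9, 9) + (4, 18). λ = (18 - 9)/(4 - 9) ≡ 9/14 mod 19. 14⁻¹ ≡ 15 (mod 19) since 14·15 = 210 ≡ 1, so λ ≡ 2.
  x = λ² - 9 - 4 = 4 - 13 ≡ 10; y = λ·(9 - 10) - 9 ≡ 8. → (10, 8)
double: tangent at (10, 8): λ = (3·10² + 16)/(2·8) ≡ 12/16. 16⁻¹ ≡ 6 (mod 19), so λ ≡ 12·6 ≡ 15.
  x = λ² - 10 - 10 = 225 - 20 ≡ 15; y = λ·(10 - 15) - 8 ≡ 12. → (15, 12)

(15, 12)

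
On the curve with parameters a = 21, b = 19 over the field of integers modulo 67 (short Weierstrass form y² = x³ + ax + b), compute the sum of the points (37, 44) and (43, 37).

(20, 59)

(37, 44) + (43, 37). λ = (37 - 44)/(43 - 37) ≡ 60/6 mod 67. 6⁻¹ ≡ 56 (mod 67), so λ ≡ 10.
  x = λ² - 37 - 43 = 100 - 80 ≡ 20; y = λ·(37 - 20) - 44 ≡ 59. → (20, 59)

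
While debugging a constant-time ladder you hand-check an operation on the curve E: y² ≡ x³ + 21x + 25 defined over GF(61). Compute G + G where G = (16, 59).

tangent at (16, 59): λ = (3·16² + 21)/(2·59) ≡ 57/57. 57⁻¹ ≡ 15 (mod 61) since 57·15 = 855 ≡ 1, so λ ≡ 57·15 ≡ 1.
  x = λ² - 16 - 16 = 1 - 32 ≡ 30; y = λ·(16 - 30) - 59 ≡ 49. → (30, 49)

(30, 49)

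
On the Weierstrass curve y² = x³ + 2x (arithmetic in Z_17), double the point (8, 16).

(9, 13)

tangent at (8, 16): λ = (3·8² + 2)/(2·16) ≡ 7/15. 15⁻¹ ≡ 8 (mod 17) since 15·8 = 120 ≡ 1, so λ ≡ 7·8 ≡ 5.
  x = λ² - 8 - 8 = 25 - 16 ≡ 9; y = λ·(8 - 9) - 16 ≡ 13. → (9, 13)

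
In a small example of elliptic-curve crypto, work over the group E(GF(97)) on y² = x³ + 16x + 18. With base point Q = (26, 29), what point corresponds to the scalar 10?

(19, 87)

Repeated addition: build up to 10Q.
2Q: tangent at (26, 29): λ = (3·26² + 16)/(2·29) ≡ 7/58. 58⁻¹ ≡ 92 (mod 97), so λ ≡ 7·92 ≡ 62.
  x = λ² - 26 - 26 = 3844 - 52 ≡ 9; y = λ·(26 - 9) - 29 ≡ 55. → (9, 55)
3Q: (9, 55) + (26, 29). λ = (29 - 55)/(26 - 9) ≡ 71/17 mod 97. 17⁻¹ ≡ 40 (mod 97), so λ ≡ 27.
  x = λ² - 9 - 26 = 729 - 35 ≡ 15; y = λ·(9 - 15) - 55 ≡ 74. → (15, 74)
4Q: (15, 74) + (26, 29). λ = (29 - 74)/(26 - 15) ≡ 52/11 mod 97. 11⁻¹ ≡ 53 (mod 97), so λ ≡ 40.
  x = λ² - 15 - 26 = 1600 - 41 ≡ 7; y = λ·(15 - 7) - 74 ≡ 52. → (7, 52)
5Q: (7, 52) + (26, 29). λ = (29 - 52)/(26 - 7) ≡ 74/19 mod 97. 19⁻¹ ≡ 46 (mod 97), so λ ≡ 9.
  x = λ² - 7 - 26 = 81 - 33 ≡ 48; y = λ·(7 - 48) - 52 ≡ 64. → (48, 64)
6Q: (48, 64) + (26, 29). λ = (29 - 64)/(26 - 48) ≡ 62/75 mod 97. 75⁻¹ ≡ 22 (mod 97), so λ ≡ 6.
  x = λ² - 48 - 26 = 36 - 74 ≡ 59; y = λ·(48 - 59) - 64 ≡ 64. → (59, 64)
7Q: (59, 64) + (26, 29). λ = (29 - 64)/(26 - 59) ≡ 62/64 mod 97. 64⁻¹ ≡ 47 (mod 97), so λ ≡ 4.
  x = λ² - 59 - 26 = 16 - 85 ≡ 28; y = λ·(59 - 28) - 64 ≡ 60. → (28, 60)
8Q: (28, 60) + (26, 29). λ = (29 - 60)/(26 - 28) ≡ 66/95 mod 97. 95⁻¹ ≡ 48 (mod 97), so λ ≡ 64.
  x = λ² - 28 - 26 = 4096 - 54 ≡ 65; y = λ·(28 - 65) - 60 ≡ 94. → (65, 94)
9Q: (65, 94) + (26, 29). λ = (29 - 94)/(26 - 65) ≡ 32/58 mod 97. 58⁻¹ ≡ 92 (mod 97) since 58·92 = 5336 ≡ 1, so λ ≡ 34.
  x = λ² - 65 - 26 = 1156 - 91 ≡ 95; y = λ·(65 - 95) - 94 ≡ 50. → (95, 50)
10Q: (95, 50) + (26, 29). λ = (29 - 50)/(26 - 95) ≡ 76/28 mod 97. 28⁻¹ ≡ 52 (mod 97), so λ ≡ 72.
  x = λ² - 95 - 26 = 5184 - 121 ≡ 19; y = λ·(95 - 19) - 50 ≡ 87. → (19, 87)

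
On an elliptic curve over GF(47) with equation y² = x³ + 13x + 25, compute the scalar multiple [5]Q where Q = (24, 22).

(17, 6)

Repeated addition: build up to 5Q.
2Q: tangent at (24, 22): λ = (3·24² + 13)/(2·22) ≡ 2/44. 44⁻¹ ≡ 31 (mod 47) since 44·31 = 1364 ≡ 1, so λ ≡ 2·31 ≡ 15.
  x = λ² - 24 - 24 = 225 - 48 ≡ 36; y = λ·(24 - 36) - 22 ≡ 33. → (36, 33)
3Q: (36, 33) + (24, 22). λ = (22 - 33)/(24 - 36) ≡ 36/35 mod 47. 35⁻¹ ≡ 43 (mod 47) since 35·43 = 1505 ≡ 1, so λ ≡ 44.
  x = λ² - 36 - 24 = 1936 - 60 ≡ 43; y = λ·(36 - 43) - 33 ≡ 35. → (43, 35)
4Q: (43, 35) + (24, 22). λ = (22 - 35)/(24 - 43) ≡ 34/28 mod 47. 28⁻¹ ≡ 42 (mod 47) since 28·42 = 1176 ≡ 1, so λ ≡ 18.
  x = λ² - 43 - 24 = 324 - 67 ≡ 22; y = λ·(43 - 22) - 35 ≡ 14. → (22, 14)
5Q: (22, 14) + (24, 22). λ = (22 - 14)/(24 - 22) ≡ 8/2 mod 47. 2⁻¹ ≡ 24 (mod 47), so λ ≡ 4.
  x = λ² - 22 - 24 = 16 - 46 ≡ 17; y = λ·(22 - 17) - 14 ≡ 6. → (17, 6)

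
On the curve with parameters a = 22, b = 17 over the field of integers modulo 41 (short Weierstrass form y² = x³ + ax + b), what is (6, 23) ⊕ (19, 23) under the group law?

(6, 23) + (19, 23). λ = (23 - 23)/(19 - 6) ≡ 0/13 mod 41. 13⁻¹ ≡ 19 (mod 41), so λ ≡ 0.
  x = λ² - 6 - 19 = 0 - 25 ≡ 16; y = λ·(6 - 16) - 23 ≡ 18. → (16, 18)

(16, 18)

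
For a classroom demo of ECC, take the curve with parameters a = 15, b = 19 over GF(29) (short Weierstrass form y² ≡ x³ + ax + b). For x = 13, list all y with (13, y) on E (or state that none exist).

2, 27

x³ + 15x + 19 = 2411 ≡ 4 (mod 29).
Square roots of 4 mod 29: 2 and 27 (since 2² = 4 ≡ 4).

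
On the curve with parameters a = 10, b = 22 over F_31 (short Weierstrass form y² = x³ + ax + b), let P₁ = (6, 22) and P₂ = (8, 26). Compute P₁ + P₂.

(21, 10)

(6, 22) + (8, 26). λ = (26 - 22)/(8 - 6) ≡ 4/2 mod 31. 2⁻¹ ≡ 16 (mod 31), so λ ≡ 2.
  x = λ² - 6 - 8 = 4 - 14 ≡ 21; y = λ·(6 - 21) - 22 ≡ 10. → (21, 10)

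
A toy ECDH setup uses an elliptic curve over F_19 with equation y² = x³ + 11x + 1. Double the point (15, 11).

tangent at (15, 11): λ = (3·15² + 11)/(2·11) ≡ 2/3. 3⁻¹ ≡ 13 (mod 19), so λ ≡ 2·13 ≡ 7.
  x = λ² - 15 - 15 = 49 - 30 ≡ 0; y = λ·(15 - 0) - 11 ≡ 18. → (0, 18)

(0, 18)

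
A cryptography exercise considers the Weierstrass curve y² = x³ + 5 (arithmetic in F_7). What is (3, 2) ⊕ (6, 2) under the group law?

(3, 2) + (6, 2). λ = (2 - 2)/(6 - 3) ≡ 0/3 mod 7. 3⁻¹ ≡ 5 (mod 7) since 3·5 = 15 ≡ 1, so λ ≡ 0.
  x = λ² - 3 - 6 = 0 - 9 ≡ 5; y = λ·(3 - 5) - 2 ≡ 5. → (5, 5)

(5, 5)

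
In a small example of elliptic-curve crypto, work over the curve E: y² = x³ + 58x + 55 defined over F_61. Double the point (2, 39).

tangent at (2, 39): λ = (3·2² + 58)/(2·39) ≡ 9/17. 17⁻¹ ≡ 18 (mod 61) since 17·18 = 306 ≡ 1, so λ ≡ 9·18 ≡ 40.
  x = λ² - 2 - 2 = 1600 - 4 ≡ 10; y = λ·(2 - 10) - 39 ≡ 7. → (10, 7)

(10, 7)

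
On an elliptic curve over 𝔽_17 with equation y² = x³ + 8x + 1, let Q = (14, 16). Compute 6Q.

Repeated addition: build up to 6Q.
2Q: tangent at (14, 16): λ = (3·14² + 8)/(2·16) ≡ 1/15. 15⁻¹ ≡ 8 (mod 17), so λ ≡ 1·8 ≡ 8.
  x = λ² - 14 - 14 = 64 - 28 ≡ 2; y = λ·(14 - 2) - 16 ≡ 12. → (2, 12)
3Q: (2, 12) + (14, 16). λ = (16 - 12)/(14 - 2) ≡ 4/12 mod 17. 12⁻¹ ≡ 10 (mod 17), so λ ≡ 6.
  x = λ² - 2 - 14 = 36 - 16 ≡ 3; y = λ·(2 - 3) - 12 ≡ 16. → (3, 16)
4Q: (3, 16) + (14, 16). λ = (16 - 16)/(14 - 3) ≡ 0/11 mod 17. 11⁻¹ ≡ 14 (mod 17) since 11·14 = 154 ≡ 1, so λ ≡ 0.
  x = λ² - 3 - 14 = 0 - 17 ≡ 0; y = λ·(3 - 0) - 16 ≡ 1. → (0, 1)
5Q: (0, 1) + (14, 16). λ = (16 - 1)/(14 - 0) ≡ 15/14 mod 17. 14⁻¹ ≡ 11 (mod 17) since 14·11 = 154 ≡ 1, so λ ≡ 12.
  x = λ² - 0 - 14 = 144 - 14 ≡ 11; y = λ·(0 - 11) - 1 ≡ 3. → (11, 3)
6Q: (11, 3) + (14, 16). λ = (16 - 3)/(14 - 11) ≡ 13/3 mod 17. 3⁻¹ ≡ 6 (mod 17), so λ ≡ 10.
  x = λ² - 11 - 14 = 100 - 25 ≡ 7; y = λ·(11 - 7) - 3 ≡ 3. → (7, 3)

(7, 3)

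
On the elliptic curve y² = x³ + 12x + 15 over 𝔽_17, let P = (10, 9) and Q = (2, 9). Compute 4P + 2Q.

(16, 11)

First 4P:
Double-and-add on 4 = (100)₂. Start with P = (10, 9) for the leading 1-bit.
double: tangent at (10, 9): λ = (3·10² + 12)/(2·9) ≡ 6/1. 1⁻¹ ≡ 1 (mod 17), so λ ≡ 6·1 ≡ 6.
  x = λ² - 10 - 10 = 36 - 20 ≡ 16; y = λ·(10 - 16) - 9 ≡ 6. → (16, 6)
double: tangent at (16, 6): λ = (3·16² + 12)/(2·6) ≡ 15/12. 12⁻¹ ≡ 10 (mod 17) since 12·10 = 120 ≡ 1, so λ ≡ 15·10 ≡ 14.
  x = λ² - 16 - 16 = 196 - 32 ≡ 11; y = λ·(16 - 11) - 6 ≡ 13. → (11, 13)
4P = (11, 13).
Next 2Q:
Repeated addition: build up to 2Q.
2Q: tangent at (2, 9): λ = (3·2² + 12)/(2·9) ≡ 7/1. 1⁻¹ ≡ 1 (mod 17), so λ ≡ 7·1 ≡ 7.
  x = λ² - 2 - 2 = 49 - 4 ≡ 11; y = λ·(2 - 11) - 9 ≡ 13. → (11, 13)
2Q = (11, 13).
Finally 4P + 2Q:
tangent at (11, 13): λ = (3·11² + 12)/(2·13) ≡ 1/9. 9⁻¹ ≡ 2 (mod 17) since 9·2 = 18 ≡ 1, so λ ≡ 1·2 ≡ 2.
  x = λ² - 11 - 11 = 4 - 22 ≡ 16; y = λ·(11 - 16) - 13 ≡ 11. → (16, 11)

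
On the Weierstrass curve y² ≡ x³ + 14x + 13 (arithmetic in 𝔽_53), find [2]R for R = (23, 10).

tangent at (23, 10): λ = (3·23² + 14)/(2·10) ≡ 11/20. 20⁻¹ ≡ 8 (mod 53), so λ ≡ 11·8 ≡ 35.
  x = λ² - 23 - 23 = 1225 - 46 ≡ 13; y = λ·(23 - 13) - 10 ≡ 22. → (13, 22)

(13, 22)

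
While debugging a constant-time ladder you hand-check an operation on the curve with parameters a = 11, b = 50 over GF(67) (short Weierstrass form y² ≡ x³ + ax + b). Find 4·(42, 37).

Write G = (42, 37).
Repeated addition: build up to 4G.
2G: tangent at (42, 37): λ = (3·42² + 11)/(2·37) ≡ 10/7. 7⁻¹ ≡ 48 (mod 67), so λ ≡ 10·48 ≡ 11.
  x = λ² - 42 - 42 = 121 - 84 ≡ 37; y = λ·(42 - 37) - 37 ≡ 18. → (37, 18)
3G: (37, 18) + (42, 37). λ = (37 - 18)/(42 - 37) ≡ 19/5 mod 67. 5⁻¹ ≡ 27 (mod 67), so λ ≡ 44.
  x = λ² - 37 - 42 = 1936 - 79 ≡ 48; y = λ·(37 - 48) - 18 ≡ 34. → (48, 34)
4G: (48, 34) + (42, 37). λ = (37 - 34)/(42 - 48) ≡ 3/61 mod 67. 61⁻¹ ≡ 11 (mod 67) since 61·11 = 671 ≡ 1, so λ ≡ 33.
  x = λ² - 48 - 42 = 1089 - 90 ≡ 61; y = λ·(48 - 61) - 34 ≡ 6. → (61, 6)

(61, 6)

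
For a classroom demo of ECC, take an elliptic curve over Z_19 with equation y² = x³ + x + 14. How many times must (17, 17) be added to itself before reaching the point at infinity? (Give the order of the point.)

2P: tangent at (17, 17): λ = (3·17² + 1)/(2·17) ≡ 13/15. 15⁻¹ ≡ 14 (mod 19), so λ ≡ 13·14 ≡ 11.
  x = λ² - 17 - 17 = 121 - 34 ≡ 11; y = λ·(17 - 11) - 17 ≡ 11. → (11, 11)
3P: (11, 11) + (17, 17). λ = (17 - 11)/(17 - 11) ≡ 6/6 mod 19. 6⁻¹ ≡ 16 (mod 19), so λ ≡ 1.
  x = λ² - 11 - 17 = 1 - 28 ≡ 11; y = λ·(11 - 11) - 11 ≡ 8. → (11, 8)
4P: (11, 8) + (17, 17). λ = (17 - 8)/(17 - 11) ≡ 9/6 mod 19. 6⁻¹ ≡ 16 (mod 19) since 6·16 = 96 ≡ 1, so λ ≡ 11.
  x = λ² - 11 - 17 = 121 - 28 ≡ 17; y = λ·(11 - 17) - 8 ≡ 2. → (17, 2)
5P: (17, 2) + (17, 17): same x and y₁ ≡ -y₂, so the sum is the point at infinity.
5P = the point at infinity, so the order is 5.

5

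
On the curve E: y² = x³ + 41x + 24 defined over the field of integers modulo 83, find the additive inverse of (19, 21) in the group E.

-(19, 21) = (19, -21 mod 83) = (19, 62).

(19, 62)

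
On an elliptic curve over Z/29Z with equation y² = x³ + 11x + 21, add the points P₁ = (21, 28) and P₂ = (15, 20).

(21, 28) + (15, 20). λ = (20 - 28)/(15 - 21) ≡ 21/23 mod 29. 23⁻¹ ≡ 24 (mod 29), so λ ≡ 11.
  x = λ² - 21 - 15 = 121 - 36 ≡ 27; y = λ·(21 - 27) - 28 ≡ 22. → (27, 22)

(27, 22)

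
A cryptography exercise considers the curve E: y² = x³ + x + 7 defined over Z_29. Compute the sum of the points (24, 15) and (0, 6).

(24, 15) + (0, 6). λ = (6 - 15)/(0 - 24) ≡ 20/5 mod 29. 5⁻¹ ≡ 6 (mod 29) since 5·6 = 30 ≡ 1, so λ ≡ 4.
  x = λ² - 24 - 0 = 16 - 24 ≡ 21; y = λ·(24 - 21) - 15 ≡ 26. → (21, 26)

(21, 26)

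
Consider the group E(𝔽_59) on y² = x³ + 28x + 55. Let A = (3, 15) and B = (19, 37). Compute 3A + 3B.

First 3A:
Repeated addition: build up to 3A.
2A: tangent at (3, 15): λ = (3·3² + 28)/(2·15) ≡ 55/30. 30⁻¹ ≡ 2 (mod 59), so λ ≡ 55·2 ≡ 51.
  x = λ² - 3 - 3 = 2601 - 6 ≡ 58; y = λ·(3 - 58) - 15 ≡ 12. → (58, 12)
3A: (58, 12) + (3, 15). λ = (15 - 12)/(3 - 58) ≡ 3/4 mod 59. 4⁻¹ ≡ 15 (mod 59), so λ ≡ 45.
  x = λ² - 58 - 3 = 2025 - 61 ≡ 17; y = λ·(58 - 17) - 12 ≡ 4. → (17, 4)
3A = (17, 4).
Next 3B:
Repeated addition: build up to 3B.
2B: tangent at (19, 37): λ = (3·19² + 28)/(2·37) ≡ 49/15. 15⁻¹ ≡ 4 (mod 59) since 15·4 = 60 ≡ 1, so λ ≡ 49·4 ≡ 19.
  x = λ² - 19 - 19 = 361 - 38 ≡ 28; y = λ·(19 - 28) - 37 ≡ 28. → (28, 28)
3B: (28, 28) + (19, 37). λ = (37 - 28)/(19 - 28) ≡ 9/50 mod 59. 50⁻¹ ≡ 13 (mod 59), so λ ≡ 58.
  x = λ² - 28 - 19 = 3364 - 47 ≡ 13; y = λ·(28 - 13) - 28 ≡ 16. → (13, 16)
3B = (13, 16).
Finally 3A + 3B:
(17, 4) + (13, 16). λ = (16 - 4)/(13 - 17) ≡ 12/55 mod 59. 55⁻¹ ≡ 44 (mod 59), so λ ≡ 56.
  x = λ² - 17 - 13 = 3136 - 30 ≡ 38; y = λ·(17 - 38) - 4 ≡ 0. → (38, 0)

(38, 0)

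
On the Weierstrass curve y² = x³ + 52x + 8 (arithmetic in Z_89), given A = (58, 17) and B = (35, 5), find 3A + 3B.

First 3A:
Repeated addition: build up to 3A.
2A: tangent at (58, 17): λ = (3·58² + 52)/(2·17) ≡ 87/34. 34⁻¹ ≡ 55 (mod 89), so λ ≡ 87·55 ≡ 68.
  x = λ² - 58 - 58 = 4624 - 116 ≡ 58; y = λ·(58 - 58) - 17 ≡ 72. → (58, 72)
3A: (58, 72) + (58, 17): same x and y₁ ≡ -y₂, so the sum is O.
3A = O.
Next 3B:
Repeated addition: build up to 3B.
2B: tangent at (35, 5): λ = (3·35² + 52)/(2·5) ≡ 78/10. 10⁻¹ ≡ 9 (mod 89) since 10·9 = 90 ≡ 1, so λ ≡ 78·9 ≡ 79.
  x = λ² - 35 - 35 = 6241 - 70 ≡ 30; y = λ·(35 - 30) - 5 ≡ 34. → (30, 34)
3B: (30, 34) + (35, 5). λ = (5 - 34)/(35 - 30) ≡ 60/5 mod 89. 5⁻¹ ≡ 18 (mod 89), so λ ≡ 12.
  x = λ² - 30 - 35 = 144 - 65 ≡ 79; y = λ·(30 - 79) - 34 ≡ 1. → (79, 1)
3B = (79, 1).
Finally 3A + 3B:
O + (79, 1) = (79, 1) (identity).

(79, 1)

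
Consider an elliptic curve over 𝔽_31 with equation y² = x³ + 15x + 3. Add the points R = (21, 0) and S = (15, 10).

(21, 0) + (15, 10). λ = (10 - 0)/(15 - 21) ≡ 10/25 mod 31. 25⁻¹ ≡ 5 (mod 31) since 25·5 = 125 ≡ 1, so λ ≡ 19.
  x = λ² - 21 - 15 = 361 - 36 ≡ 15; y = λ·(21 - 15) - 0 ≡ 21. → (15, 21)

(15, 21)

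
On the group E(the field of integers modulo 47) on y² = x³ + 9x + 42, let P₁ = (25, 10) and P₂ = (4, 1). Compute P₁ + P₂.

(25, 10) + (4, 1). λ = (1 - 10)/(4 - 25) ≡ 38/26 mod 47. 26⁻¹ ≡ 38 (mod 47), so λ ≡ 34.
  x = λ² - 25 - 4 = 1156 - 29 ≡ 46; y = λ·(25 - 46) - 10 ≡ 28. → (46, 28)

(46, 28)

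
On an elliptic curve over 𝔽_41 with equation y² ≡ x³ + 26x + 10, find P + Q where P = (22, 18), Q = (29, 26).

(22, 18) + (29, 26). λ = (26 - 18)/(29 - 22) ≡ 8/7 mod 41. 7⁻¹ ≡ 6 (mod 41), so λ ≡ 7.
  x = λ² - 22 - 29 = 49 - 51 ≡ 39; y = λ·(22 - 39) - 18 ≡ 27. → (39, 27)

(39, 27)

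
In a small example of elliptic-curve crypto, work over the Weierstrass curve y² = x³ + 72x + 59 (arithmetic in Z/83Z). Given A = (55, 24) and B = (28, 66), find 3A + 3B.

(8, 20)

First 3A:
Repeated addition: build up to 3A.
2A: tangent at (55, 24): λ = (3·55² + 72)/(2·24) ≡ 17/48. 48⁻¹ ≡ 64 (mod 83) since 48·64 = 3072 ≡ 1, so λ ≡ 17·64 ≡ 9.
  x = λ² - 55 - 55 = 81 - 110 ≡ 54; y = λ·(55 - 54) - 24 ≡ 68. → (54, 68)
3A: (54, 68) + (55, 24). λ = (24 - 68)/(55 - 54) ≡ 39/1 mod 83. 1⁻¹ ≡ 1 (mod 83), so λ ≡ 39.
  x = λ² - 54 - 55 = 1521 - 109 ≡ 1; y = λ·(54 - 1) - 68 ≡ 7. → (1, 7)
3A = (1, 7).
Next 3B:
Repeated addition: build up to 3B.
2B: tangent at (28, 66): λ = (3·28² + 72)/(2·66) ≡ 17/49. 49⁻¹ ≡ 61 (mod 83), so λ ≡ 17·61 ≡ 41.
  x = λ² - 28 - 28 = 1681 - 56 ≡ 48; y = λ·(28 - 48) - 66 ≡ 27. → (48, 27)
3B: (48, 27) + (28, 66). λ = (66 - 27)/(28 - 48) ≡ 39/63 mod 83. 63⁻¹ ≡ 29 (mod 83), so λ ≡ 52.
  x = λ² - 48 - 28 = 2704 - 76 ≡ 55; y = λ·(48 - 55) - 27 ≡ 24. → (55, 24)
3B = (55, 24).
Finally 3A + 3B:
(1, 7) + (55, 24). λ = (24 - 7)/(55 - 1) ≡ 17/54 mod 83. 54⁻¹ ≡ 20 (mod 83), so λ ≡ 8.
  x = λ² - 1 - 55 = 64 - 56 ≡ 8; y = λ·(1 - 8) - 7 ≡ 20. → (8, 20)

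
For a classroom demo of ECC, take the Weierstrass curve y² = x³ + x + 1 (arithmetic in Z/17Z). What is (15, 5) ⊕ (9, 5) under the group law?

(10, 12)

(15, 5) + (9, 5). λ = (5 - 5)/(9 - 15) ≡ 0/11 mod 17. 11⁻¹ ≡ 14 (mod 17), so λ ≡ 0.
  x = λ² - 15 - 9 = 0 - 24 ≡ 10; y = λ·(15 - 10) - 5 ≡ 12. → (10, 12)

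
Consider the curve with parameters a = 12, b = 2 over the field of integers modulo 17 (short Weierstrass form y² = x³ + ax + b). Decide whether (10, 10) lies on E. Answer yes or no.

y² = 10² ≡ 15; x³ + 12x + 2 = 1122 ≡ 0 (mod 17). 15 ≠ 0.

no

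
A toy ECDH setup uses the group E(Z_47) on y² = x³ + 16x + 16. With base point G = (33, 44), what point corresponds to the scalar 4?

(25, 22)

Repeated addition: build up to 4G.
2G: tangent at (33, 44): λ = (3·33² + 16)/(2·44) ≡ 40/41. 41⁻¹ ≡ 39 (mod 47) since 41·39 = 1599 ≡ 1, so λ ≡ 40·39 ≡ 9.
  x = λ² - 33 - 33 = 81 - 66 ≡ 15; y = λ·(33 - 15) - 44 ≡ 24. → (15, 24)
3G: (15, 24) + (33, 44). λ = (44 - 24)/(33 - 15) ≡ 20/18 mod 47. 18⁻¹ ≡ 34 (mod 47) since 18·34 = 612 ≡ 1, so λ ≡ 22.
  x = λ² - 15 - 33 = 484 - 48 ≡ 13; y = λ·(15 - 13) - 24 ≡ 20. → (13, 20)
4G: (13, 20) + (33, 44). λ = (44 - 20)/(33 - 13) ≡ 24/20 mod 47. 20⁻¹ ≡ 40 (mod 47), so λ ≡ 20.
  x = λ² - 13 - 33 = 400 - 46 ≡ 25; y = λ·(13 - 25) - 20 ≡ 22. → (25, 22)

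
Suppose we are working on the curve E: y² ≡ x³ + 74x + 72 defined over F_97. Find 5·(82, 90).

(85, 50)

Write P = (82, 90).
Repeated addition: build up to 5P.
2P: tangent at (82, 90): λ = (3·82² + 74)/(2·90) ≡ 70/83. 83⁻¹ ≡ 90 (mod 97), so λ ≡ 70·90 ≡ 92.
  x = λ² - 82 - 82 = 8464 - 164 ≡ 55; y = λ·(82 - 55) - 90 ≡ 66. → (55, 66)
3P: (55, 66) + (82, 90). λ = (90 - 66)/(82 - 55) ≡ 24/27 mod 97. 27⁻¹ ≡ 18 (mod 97), so λ ≡ 44.
  x = λ² - 55 - 82 = 1936 - 137 ≡ 53; y = λ·(55 - 53) - 66 ≡ 22. → (53, 22)
4P: (53, 22) + (82, 90). λ = (90 - 22)/(82 - 53) ≡ 68/29 mod 97. 29⁻¹ ≡ 87 (mod 97) since 29·87 = 2523 ≡ 1, so λ ≡ 96.
  x = λ² - 53 - 82 = 9216 - 135 ≡ 60; y = λ·(53 - 60) - 22 ≡ 82. → (60, 82)
5P: (60, 82) + (82, 90). λ = (90 - 82)/(82 - 60) ≡ 8/22 mod 97. 22⁻¹ ≡ 75 (mod 97) since 22·75 = 1650 ≡ 1, so λ ≡ 18.
  x = λ² - 60 - 82 = 324 - 142 ≡ 85; y = λ·(60 - 85) - 82 ≡ 50. → (85, 50)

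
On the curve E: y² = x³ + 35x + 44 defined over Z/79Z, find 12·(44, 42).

(4, 66)

Write G = (44, 42).
Repeated addition: build up to 12G.
2G: tangent at (44, 42): λ = (3·44² + 35)/(2·42) ≡ 76/5. 5⁻¹ ≡ 16 (mod 79) since 5·16 = 80 ≡ 1, so λ ≡ 76·16 ≡ 31.
  x = λ² - 44 - 44 = 961 - 88 ≡ 4; y = λ·(44 - 4) - 42 ≡ 13. → (4, 13)
3G: (4, 13) + (44, 42). λ = (42 - 13)/(44 - 4) ≡ 29/40 mod 79. 40⁻¹ ≡ 2 (mod 79) since 40·2 = 80 ≡ 1, so λ ≡ 58.
  x = λ² - 4 - 44 = 3364 - 48 ≡ 77; y = λ·(4 - 77) - 13 ≡ 19. → (77, 19)
4G: (77, 19) + (44, 42). λ = (42 - 19)/(44 - 77) ≡ 23/46 mod 79. 46⁻¹ ≡ 67 (mod 79), so λ ≡ 40.
  x = λ² - 77 - 44 = 1600 - 121 ≡ 57; y = λ·(77 - 57) - 19 ≡ 70. → (57, 70)
5G: (57, 70) + (44, 42). λ = (42 - 70)/(44 - 57) ≡ 51/66 mod 79. 66⁻¹ ≡ 6 (mod 79), so λ ≡ 69.
  x = λ² - 57 - 44 = 4761 - 101 ≡ 78; y = λ·(57 - 78) - 70 ≡ 61. → (78, 61)
6G: (78, 61) + (44, 42). λ = (42 - 61)/(44 - 78) ≡ 60/45 mod 79. 45⁻¹ ≡ 72 (mod 79) since 45·72 = 3240 ≡ 1, so λ ≡ 54.
  x = λ² - 78 - 44 = 2916 - 122 ≡ 29; y = λ·(78 - 29) - 61 ≡ 57. → (29, 57)
7G: (29, 57) + (44, 42). λ = (42 - 57)/(44 - 29) ≡ 64/15 mod 79. 15⁻¹ ≡ 58 (mod 79) since 15·58 = 870 ≡ 1, so λ ≡ 78.
  x = λ² - 29 - 44 = 6084 - 73 ≡ 7; y = λ·(29 - 7) - 57 ≡ 0. → (7, 0)
8G: (7, 0) + (44, 42). λ = (42 - 0)/(44 - 7) ≡ 42/37 mod 79. 37⁻¹ ≡ 47 (mod 79), so λ ≡ 78.
  x = λ² - 7 - 44 = 6084 - 51 ≡ 29; y = λ·(7 - 29) - 0 ≡ 22. → (29, 22)
9G: (29, 22) + (44, 42). λ = (42 - 22)/(44 - 29) ≡ 20/15 mod 79. 15⁻¹ ≡ 58 (mod 79), so λ ≡ 54.
  x = λ² - 29 - 44 = 2916 - 73 ≡ 78; y = λ·(29 - 78) - 22 ≡ 18. → (78, 18)
10G: (78, 18) + (44, 42). λ = (42 - 18)/(44 - 78) ≡ 24/45 mod 79. 45⁻¹ ≡ 72 (mod 79), so λ ≡ 69.
  x = λ² - 78 - 44 = 4761 - 122 ≡ 57; y = λ·(78 - 57) - 18 ≡ 9. → (57, 9)
11G: (57, 9) + (44, 42). λ = (42 - 9)/(44 - 57) ≡ 33/66 mod 79. 66⁻¹ ≡ 6 (mod 79) since 66·6 = 396 ≡ 1, so λ ≡ 40.
  x = λ² - 57 - 44 = 1600 - 101 ≡ 77; y = λ·(57 - 77) - 9 ≡ 60. → (77, 60)
12G: (77, 60) + (44, 42). λ = (42 - 60)/(44 - 77) ≡ 61/46 mod 79. 46⁻¹ ≡ 67 (mod 79), so λ ≡ 58.
  x = λ² - 77 - 44 = 3364 - 121 ≡ 4; y = λ·(77 - 4) - 60 ≡ 66. → (4, 66)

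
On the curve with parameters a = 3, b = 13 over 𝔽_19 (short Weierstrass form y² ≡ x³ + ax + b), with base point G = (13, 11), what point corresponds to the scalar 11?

(13, 8)

Repeated addition: build up to 11G.
2G: tangent at (13, 11): λ = (3·13² + 3)/(2·11) ≡ 16/3. 3⁻¹ ≡ 13 (mod 19) since 3·13 = 39 ≡ 1, so λ ≡ 16·13 ≡ 18.
  x = λ² - 13 - 13 = 324 - 26 ≡ 13; y = λ·(13 - 13) - 11 ≡ 8. → (13, 8)
3G: (13, 8) + (13, 11): same x and y₁ ≡ -y₂, so the sum is ∞.
4G: ∞ + (13, 11) = (13, 11) (identity).
5G: tangent at (13, 11): λ = (3·13² + 3)/(2·11) ≡ 16/3. 3⁻¹ ≡ 13 (mod 19), so λ ≡ 16·13 ≡ 18.
  x = λ² - 13 - 13 = 324 - 26 ≡ 13; y = λ·(13 - 13) - 11 ≡ 8. → (13, 8)
6G: (13, 8) + (13, 11): same x and y₁ ≡ -y₂, so the sum is ∞.
7G: ∞ + (13, 11) = (13, 11) (identity).
8G: tangent at (13, 11): λ = (3·13² + 3)/(2·11) ≡ 16/3. 3⁻¹ ≡ 13 (mod 19) since 3·13 = 39 ≡ 1, so λ ≡ 16·13 ≡ 18.
  x = λ² - 13 - 13 = 324 - 26 ≡ 13; y = λ·(13 - 13) - 11 ≡ 8. → (13, 8)
9G: (13, 8) + (13, 11): same x and y₁ ≡ -y₂, so the sum is ∞.
10G: ∞ + (13, 11) = (13, 11) (identity).
11G: tangent at (13, 11): λ = (3·13² + 3)/(2·11) ≡ 16/3. 3⁻¹ ≡ 13 (mod 19), so λ ≡ 16·13 ≡ 18.
  x = λ² - 13 - 13 = 324 - 26 ≡ 13; y = λ·(13 - 13) - 11 ≡ 8. → (13, 8)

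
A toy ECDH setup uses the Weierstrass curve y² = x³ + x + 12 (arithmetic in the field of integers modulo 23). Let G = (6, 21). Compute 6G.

(12, 21)

Repeated addition: build up to 6G.
2G: tangent at (6, 21): λ = (3·6² + 1)/(2·21) ≡ 17/19. 19⁻¹ ≡ 17 (mod 23), so λ ≡ 17·17 ≡ 13.
  x = λ² - 6 - 6 = 169 - 12 ≡ 19; y = λ·(6 - 19) - 21 ≡ 17. → (19, 17)
3G: (19, 17) + (6, 21). λ = (21 - 17)/(6 - 19) ≡ 4/10 mod 23. 10⁻¹ ≡ 7 (mod 23), so λ ≡ 5.
  x = λ² - 19 - 6 = 25 - 25 ≡ 0; y = λ·(19 - 0) - 17 ≡ 9. → (0, 9)
4G: (0, 9) + (6, 21). λ = (21 - 9)/(6 - 0) ≡ 12/6 mod 23. 6⁻¹ ≡ 4 (mod 23), so λ ≡ 2.
  x = λ² - 0 - 6 = 4 - 6 ≡ 21; y = λ·(0 - 21) - 9 ≡ 18. → (21, 18)
5G: (21, 18) + (6, 21). λ = (21 - 18)/(6 - 21) ≡ 3/8 mod 23. 8⁻¹ ≡ 3 (mod 23) since 8·3 = 24 ≡ 1, so λ ≡ 9.
  x = λ² - 21 - 6 = 81 - 27 ≡ 8; y = λ·(21 - 8) - 18 ≡ 7. → (8, 7)
6G: (8, 7) + (6, 21). λ = (21 - 7)/(6 - 8) ≡ 14/21 mod 23. 21⁻¹ ≡ 11 (mod 23), so λ ≡ 16.
  x = λ² - 8 - 6 = 256 - 14 ≡ 12; y = λ·(8 - 12) - 7 ≡ 21. → (12, 21)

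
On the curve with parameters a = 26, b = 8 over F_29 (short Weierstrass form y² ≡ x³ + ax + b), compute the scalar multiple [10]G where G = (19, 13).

Repeated addition: build up to 10G.
2G: tangent at (19, 13): λ = (3·19² + 26)/(2·13) ≡ 7/26. 26⁻¹ ≡ 19 (mod 29) since 26·19 = 494 ≡ 1, so λ ≡ 7·19 ≡ 17.
  x = λ² - 19 - 19 = 289 - 38 ≡ 19; y = λ·(19 - 19) - 13 ≡ 16. → (19, 16)
3G: (19, 16) + (19, 13): same x and y₁ ≡ -y₂, so the sum is 𝒪.
4G: 𝒪 + (19, 13) = (19, 13) (identity).
5G: tangent at (19, 13): λ = (3·19² + 26)/(2·13) ≡ 7/26. 26⁻¹ ≡ 19 (mod 29), so λ ≡ 7·19 ≡ 17.
  x = λ² - 19 - 19 = 289 - 38 ≡ 19; y = λ·(19 - 19) - 13 ≡ 16. → (19, 16)
6G: (19, 16) + (19, 13): same x and y₁ ≡ -y₂, so the sum is 𝒪.
7G: 𝒪 + (19, 13) = (19, 13) (identity).
8G: tangent at (19, 13): λ = (3·19² + 26)/(2·13) ≡ 7/26. 26⁻¹ ≡ 19 (mod 29), so λ ≡ 7·19 ≡ 17.
  x = λ² - 19 - 19 = 289 - 38 ≡ 19; y = λ·(19 - 19) - 13 ≡ 16. → (19, 16)
9G: (19, 16) + (19, 13): same x and y₁ ≡ -y₂, so the sum is 𝒪.
10G: 𝒪 + (19, 13) = (19, 13) (identity).

(19, 13)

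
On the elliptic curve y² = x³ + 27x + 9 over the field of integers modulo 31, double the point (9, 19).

tangent at (9, 19): λ = (3·9² + 27)/(2·19) ≡ 22/7. 7⁻¹ ≡ 9 (mod 31), so λ ≡ 22·9 ≡ 12.
  x = λ² - 9 - 9 = 144 - 18 ≡ 2; y = λ·(9 - 2) - 19 ≡ 3. → (2, 3)

(2, 3)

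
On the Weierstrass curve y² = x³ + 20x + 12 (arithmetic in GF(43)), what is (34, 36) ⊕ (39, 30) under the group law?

(11, 31)

(34, 36) + (39, 30). λ = (30 - 36)/(39 - 34) ≡ 37/5 mod 43. 5⁻¹ ≡ 26 (mod 43) since 5·26 = 130 ≡ 1, so λ ≡ 16.
  x = λ² - 34 - 39 = 256 - 73 ≡ 11; y = λ·(34 - 11) - 36 ≡ 31. → (11, 31)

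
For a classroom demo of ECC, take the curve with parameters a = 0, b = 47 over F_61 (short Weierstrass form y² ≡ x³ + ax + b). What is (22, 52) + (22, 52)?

(31, 3)

tangent at (22, 52): λ = (3·22² + 0)/(2·52) ≡ 49/43. 43⁻¹ ≡ 44 (mod 61), so λ ≡ 49·44 ≡ 21.
  x = λ² - 22 - 22 = 441 - 44 ≡ 31; y = λ·(22 - 31) - 52 ≡ 3. → (31, 3)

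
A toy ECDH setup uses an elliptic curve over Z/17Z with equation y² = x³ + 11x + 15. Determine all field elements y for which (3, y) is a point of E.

x³ + 11x + 15 = 75 ≡ 7 (mod 17).
7 is a non-residue mod 17; no y exists.

none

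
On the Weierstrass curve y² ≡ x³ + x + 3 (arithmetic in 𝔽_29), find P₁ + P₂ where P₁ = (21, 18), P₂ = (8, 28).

(21, 18) + (8, 28). λ = (28 - 18)/(8 - 21) ≡ 10/16 mod 29. 16⁻¹ ≡ 20 (mod 29) since 16·20 = 320 ≡ 1, so λ ≡ 26.
  x = λ² - 21 - 8 = 676 - 29 ≡ 9; y = λ·(21 - 9) - 18 ≡ 4. → (9, 4)

(9, 4)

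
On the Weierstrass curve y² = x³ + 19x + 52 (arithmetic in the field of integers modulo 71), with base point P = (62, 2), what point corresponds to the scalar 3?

Repeated addition: build up to 3P.
2P: tangent at (62, 2): λ = (3·62² + 19)/(2·2) ≡ 49/4. 4⁻¹ ≡ 18 (mod 71), so λ ≡ 49·18 ≡ 30.
  x = λ² - 62 - 62 = 900 - 124 ≡ 66; y = λ·(62 - 66) - 2 ≡ 20. → (66, 20)
3P: (66, 20) + (62, 2). λ = (2 - 20)/(62 - 66) ≡ 53/67 mod 71. 67⁻¹ ≡ 53 (mod 71) since 67·53 = 3551 ≡ 1, so λ ≡ 40.
  x = λ² - 66 - 62 = 1600 - 128 ≡ 52; y = λ·(66 - 52) - 20 ≡ 43. → (52, 43)

(52, 43)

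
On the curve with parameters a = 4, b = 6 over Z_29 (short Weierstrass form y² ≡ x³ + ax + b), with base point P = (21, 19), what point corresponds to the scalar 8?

Repeated addition: build up to 8P.
2P: tangent at (21, 19): λ = (3·21² + 4)/(2·19) ≡ 22/9. 9⁻¹ ≡ 13 (mod 29) since 9·13 = 117 ≡ 1, so λ ≡ 22·13 ≡ 25.
  x = λ² - 21 - 21 = 625 - 42 ≡ 3; y = λ·(21 - 3) - 19 ≡ 25. → (3, 25)
3P: (3, 25) + (21, 19). λ = (19 - 25)/(21 - 3) ≡ 23/18 mod 29. 18⁻¹ ≡ 21 (mod 29), so λ ≡ 19.
  x = λ² - 3 - 21 = 361 - 24 ≡ 18; y = λ·(3 - 18) - 25 ≡ 9. → (18, 9)
4P: (18, 9) + (21, 19). λ = (19 - 9)/(21 - 18) ≡ 10/3 mod 29. 3⁻¹ ≡ 10 (mod 29) since 3·10 = 30 ≡ 1, so λ ≡ 13.
  x = λ² - 18 - 21 = 169 - 39 ≡ 14; y = λ·(18 - 14) - 9 ≡ 14. → (14, 14)
5P: (14, 14) + (21, 19). λ = (19 - 14)/(21 - 14) ≡ 5/7 mod 29. 7⁻¹ ≡ 25 (mod 29) since 7·25 = 175 ≡ 1, so λ ≡ 9.
  x = λ² - 14 - 21 = 81 - 35 ≡ 17; y = λ·(14 - 17) - 14 ≡ 17. → (17, 17)
6P: (17, 17) + (21, 19). λ = (19 - 17)/(21 - 17) ≡ 2/4 mod 29. 4⁻¹ ≡ 22 (mod 29) since 4·22 = 88 ≡ 1, so λ ≡ 15.
  x = λ² - 17 - 21 = 225 - 38 ≡ 13; y = λ·(17 - 13) - 17 ≡ 14. → (13, 14)
7P: (13, 14) + (21, 19). λ = (19 - 14)/(21 - 13) ≡ 5/8 mod 29. 8⁻¹ ≡ 11 (mod 29) since 8·11 = 88 ≡ 1, so λ ≡ 26.
  x = λ² - 13 - 21 = 676 - 34 ≡ 4; y = λ·(13 - 4) - 14 ≡ 17. → (4, 17)
8P: (4, 17) + (21, 19). λ = (19 - 17)/(21 - 4) ≡ 2/17 mod 29. 17⁻¹ ≡ 12 (mod 29), so λ ≡ 24.
  x = λ² - 4 - 21 = 576 - 25 ≡ 0; y = λ·(4 - 0) - 17 ≡ 21. → (0, 21)

(0, 21)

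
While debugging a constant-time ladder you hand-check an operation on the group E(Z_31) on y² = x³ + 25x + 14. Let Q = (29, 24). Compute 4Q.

Double-and-add on 4 = (100)₂. Start with Q = (29, 24) for the leading 1-bit.
double: tangent at (29, 24): λ = (3·29² + 25)/(2·24) ≡ 6/17. 17⁻¹ ≡ 11 (mod 31) since 17·11 = 187 ≡ 1, so λ ≡ 6·11 ≡ 4.
  x = λ² - 29 - 29 = 16 - 58 ≡ 20; y = λ·(29 - 20) - 24 ≡ 12. → (20, 12)
double: tangent at (20, 12): λ = (3·20² + 25)/(2·12) ≡ 16/24. 24⁻¹ ≡ 22 (mod 31), so λ ≡ 16·22 ≡ 11.
  x = λ² - 20 - 20 = 121 - 40 ≡ 19; y = λ·(20 - 19) - 12 ≡ 30. → (19, 30)

(19, 30)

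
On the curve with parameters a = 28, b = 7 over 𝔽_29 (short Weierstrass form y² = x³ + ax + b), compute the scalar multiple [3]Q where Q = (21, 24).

Repeated addition: build up to 3Q.
2Q: tangent at (21, 24): λ = (3·21² + 28)/(2·24) ≡ 17/19. 19⁻¹ ≡ 26 (mod 29) since 19·26 = 494 ≡ 1, so λ ≡ 17·26 ≡ 7.
  x = λ² - 21 - 21 = 49 - 42 ≡ 7; y = λ·(21 - 7) - 24 ≡ 16. → (7, 16)
3Q: (7, 16) + (21, 24). λ = (24 - 16)/(21 - 7) ≡ 8/14 mod 29. 14⁻¹ ≡ 27 (mod 29) since 14·27 = 378 ≡ 1, so λ ≡ 13.
  x = λ² - 7 - 21 = 169 - 28 ≡ 25; y = λ·(7 - 25) - 16 ≡ 11. → (25, 11)

(25, 11)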